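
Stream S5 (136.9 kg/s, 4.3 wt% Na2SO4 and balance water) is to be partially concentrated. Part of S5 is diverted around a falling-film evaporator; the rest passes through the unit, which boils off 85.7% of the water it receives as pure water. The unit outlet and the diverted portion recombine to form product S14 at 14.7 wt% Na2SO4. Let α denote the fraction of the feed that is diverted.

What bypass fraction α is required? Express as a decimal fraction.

All 136.9×0.043 = 5.8867 kg/s of Na2SO4 reaches S14, so S14 = 5.8867/0.147 = 40.046 kg/s and vapour = 96.854 kg/s.
The evaporator receives (1−α)·136.9 of feed at 0.957 water and removes 0.857 of that water:
0.857×0.957×(1−α)×136.9 = 96.854
(1−α) = 96.854/112.28 = 0.8626;  α = 0.1374.

0.137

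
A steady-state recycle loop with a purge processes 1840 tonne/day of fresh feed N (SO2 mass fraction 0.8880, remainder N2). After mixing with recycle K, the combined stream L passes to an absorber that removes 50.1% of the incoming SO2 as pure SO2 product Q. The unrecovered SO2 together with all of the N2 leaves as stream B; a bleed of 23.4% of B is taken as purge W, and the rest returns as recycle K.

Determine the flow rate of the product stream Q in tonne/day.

SO2 in L: m_A = 1840×0.888 + (1−0.234)·(1−0.501)·m_A, so m_A = 1633.9/0.6178 = 2644.9 tonne/day.
Product Q = 0.501×2644.9 = 1325.1 tonne/day.

1325 tonne/day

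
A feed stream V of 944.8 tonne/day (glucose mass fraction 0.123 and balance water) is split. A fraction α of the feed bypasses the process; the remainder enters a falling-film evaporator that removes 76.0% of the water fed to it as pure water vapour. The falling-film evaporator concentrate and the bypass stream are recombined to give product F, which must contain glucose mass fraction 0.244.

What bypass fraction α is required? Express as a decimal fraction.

All 944.8×0.123 = 116.21 tonne/day of glucose reaches F, so F = 116.21/0.244 = 476.27 tonne/day and vapour = 468.53 tonne/day.
The evaporator receives (1−α)·944.8 of feed at 0.877 water and removes 0.760 of that water:
0.760×0.877×(1−α)×944.8 = 468.53
(1−α) = 468.53/629.73 = 0.7440;  α = 0.2560.

0.256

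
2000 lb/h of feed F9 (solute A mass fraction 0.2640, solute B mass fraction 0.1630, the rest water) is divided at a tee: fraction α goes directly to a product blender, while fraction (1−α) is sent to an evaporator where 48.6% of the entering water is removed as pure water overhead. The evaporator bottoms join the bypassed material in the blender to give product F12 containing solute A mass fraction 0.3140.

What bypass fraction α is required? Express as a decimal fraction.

All 2000×0.264 = 528 lb/h of solute A reaches F12, so F12 = 528/0.314 = 1681.5 lb/h and vapour = 318.47 lb/h.
The evaporator receives (1−α)·2000 of feed at 0.573 water and removes 0.486 of that water:
0.486×0.573×(1−α)×2000 = 318.47
(1−α) = 318.47/556.96 = 0.5718;  α = 0.4282.

0.428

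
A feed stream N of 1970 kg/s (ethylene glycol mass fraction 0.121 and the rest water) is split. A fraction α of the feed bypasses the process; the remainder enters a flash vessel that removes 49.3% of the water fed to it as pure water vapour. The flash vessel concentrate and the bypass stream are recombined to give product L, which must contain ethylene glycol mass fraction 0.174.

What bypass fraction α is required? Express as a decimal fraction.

0.297

All 1970×0.121 = 238.37 kg/s of ethylene glycol reaches L, so L = 238.37/0.174 = 1369.9 kg/s and vapour = 600.06 kg/s.
The evaporator receives (1−α)·1970 of feed at 0.879 water and removes 0.493 of that water:
0.493×0.879×(1−α)×1970 = 600.06
(1−α) = 600.06/853.69 = 0.7029;  α = 0.2971.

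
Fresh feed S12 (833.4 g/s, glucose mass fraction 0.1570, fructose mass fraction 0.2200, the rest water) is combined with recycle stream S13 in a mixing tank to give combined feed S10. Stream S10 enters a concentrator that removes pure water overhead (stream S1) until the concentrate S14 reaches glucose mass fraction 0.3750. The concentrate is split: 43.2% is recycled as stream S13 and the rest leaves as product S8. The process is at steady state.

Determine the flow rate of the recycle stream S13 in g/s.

Overall glucose balance (none leaves overhead): glucose in fresh feed = glucose in product, i.e. 833.4×0.157 = (1−0.432)·S14·0.375.
S14 = 130.84/(0.375×0.568) = 614.29 g/s.
Recycle S13 = 0.432×614.29 = 265.37 g/s.

265.4 g/s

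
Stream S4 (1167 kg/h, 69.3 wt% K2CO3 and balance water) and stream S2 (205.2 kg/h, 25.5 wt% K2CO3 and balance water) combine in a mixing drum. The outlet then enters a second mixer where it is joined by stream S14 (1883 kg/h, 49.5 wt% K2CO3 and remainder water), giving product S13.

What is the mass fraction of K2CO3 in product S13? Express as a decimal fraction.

Overall, product flow = 3255.2 kg/h.
K2CO3 in = 1167×0.693 + 205.2×0.255 + 1883×0.495 = 1793.1 kg/h.
K2CO3 fraction in S13 = 0.5509.

0.5509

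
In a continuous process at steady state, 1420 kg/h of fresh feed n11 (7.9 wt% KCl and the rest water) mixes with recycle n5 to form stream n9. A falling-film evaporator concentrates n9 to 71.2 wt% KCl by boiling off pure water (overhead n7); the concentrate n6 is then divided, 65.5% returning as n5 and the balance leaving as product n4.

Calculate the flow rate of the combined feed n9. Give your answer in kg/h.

Overall KCl balance (none leaves overhead): KCl in fresh feed = KCl in product, i.e. 1420×0.079 = (1−0.655)·n6·0.712.
n6 = 112.18/(0.712×0.345) = 456.68 kg/h.
Recycle n5 = 0.655×456.68 = 299.13 kg/h.
Combined feed n9 = 1420 + 299.13 = 1719.1 kg/h.

1719 kg/h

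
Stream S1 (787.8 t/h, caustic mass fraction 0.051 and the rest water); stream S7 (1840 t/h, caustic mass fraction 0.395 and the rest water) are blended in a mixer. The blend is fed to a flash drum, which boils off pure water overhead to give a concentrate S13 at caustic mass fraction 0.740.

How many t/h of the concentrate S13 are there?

caustic entering = 787.8×0.051 + 1840×0.395 = 766.98 t/h.
All caustic reports to S13, so S13 = 766.98/0.740 = 1036.5 t/h.

1036 t/h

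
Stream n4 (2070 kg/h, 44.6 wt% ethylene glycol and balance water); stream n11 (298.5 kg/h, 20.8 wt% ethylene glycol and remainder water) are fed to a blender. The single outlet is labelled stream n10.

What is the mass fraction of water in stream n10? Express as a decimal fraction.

0.5840

Total flow out = 2070 + 298.5 = 2368.5 kg/h.
water in = 2070×0.554 + 298.5×0.792 = 1383.2 kg/h.
water mass fraction in n10 = 1383.2/2368.5 = 0.5840.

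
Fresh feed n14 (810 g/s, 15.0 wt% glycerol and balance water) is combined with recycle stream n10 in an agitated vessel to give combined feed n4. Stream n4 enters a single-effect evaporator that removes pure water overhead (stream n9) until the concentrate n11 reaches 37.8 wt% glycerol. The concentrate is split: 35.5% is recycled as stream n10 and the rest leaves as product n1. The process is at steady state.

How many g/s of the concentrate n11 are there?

Overall glycerol balance (none leaves overhead): glycerol in fresh feed = glycerol in product, i.e. 810×0.150 = (1−0.355)·n11·0.378.
n11 = 121.5/(0.378×0.645) = 498.34 g/s.

498.3 g/s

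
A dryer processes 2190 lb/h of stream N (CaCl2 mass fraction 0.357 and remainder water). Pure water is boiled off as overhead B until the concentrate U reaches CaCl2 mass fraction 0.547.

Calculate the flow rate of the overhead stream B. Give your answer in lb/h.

760.7 lb/h

CaCl2 is conserved: 2190×0.357 = 781.83 lb/h all reports to the concentrate.
Concentrate = 781.83/(target fraction) = 1429.3 lb/h.
Overhead = 2190 − 1429.3 = 760.69 lb/h.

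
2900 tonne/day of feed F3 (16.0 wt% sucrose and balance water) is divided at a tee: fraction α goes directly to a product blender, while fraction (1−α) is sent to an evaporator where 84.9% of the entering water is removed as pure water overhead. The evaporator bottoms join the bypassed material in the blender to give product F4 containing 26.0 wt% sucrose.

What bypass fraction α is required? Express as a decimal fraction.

All 2900×0.160 = 464 tonne/day of sucrose reaches F4, so F4 = 464/0.260 = 1784.6 tonne/day and vapour = 1115.4 tonne/day.
The evaporator receives (1−α)·2900 of feed at 0.840 water and removes 0.849 of that water:
0.849×0.840×(1−α)×2900 = 1115.4
(1−α) = 1115.4/2068.2 = 0.5393;  α = 0.4607.

0.461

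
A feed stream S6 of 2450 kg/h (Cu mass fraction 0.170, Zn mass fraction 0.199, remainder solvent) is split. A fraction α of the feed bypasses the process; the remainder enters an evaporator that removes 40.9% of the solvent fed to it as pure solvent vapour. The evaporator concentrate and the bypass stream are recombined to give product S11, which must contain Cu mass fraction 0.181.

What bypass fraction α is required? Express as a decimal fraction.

0.765

All 2450×0.170 = 416.5 kg/h of Cu reaches S11, so S11 = 416.5/0.181 = 2301.1 kg/h and vapour = 148.9 kg/h.
The evaporator receives (1−α)·2450 of feed at 0.631 solvent and removes 0.409 of that solvent:
0.409×0.631×(1−α)×2450 = 148.9
(1−α) = 148.9/632.29 = 0.2355;  α = 0.7645.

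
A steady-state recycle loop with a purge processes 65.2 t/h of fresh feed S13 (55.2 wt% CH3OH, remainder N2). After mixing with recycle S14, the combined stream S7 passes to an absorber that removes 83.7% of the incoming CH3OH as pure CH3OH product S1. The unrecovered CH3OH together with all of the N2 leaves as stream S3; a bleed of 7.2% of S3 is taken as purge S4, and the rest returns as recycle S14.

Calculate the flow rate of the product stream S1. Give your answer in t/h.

35.49 t/h

CH3OH in S7: m_A = 65.2×0.552 + (1−0.072)·(1−0.837)·m_A, so m_A = 35.99/0.8487 = 42.405 t/h.
Product S1 = 0.837×42.405 = 35.493 t/h.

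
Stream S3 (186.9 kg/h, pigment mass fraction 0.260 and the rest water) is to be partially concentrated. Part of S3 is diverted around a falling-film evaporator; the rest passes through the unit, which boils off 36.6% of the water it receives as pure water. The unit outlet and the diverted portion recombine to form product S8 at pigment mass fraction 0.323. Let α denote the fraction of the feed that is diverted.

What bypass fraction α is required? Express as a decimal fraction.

All 186.9×0.260 = 48.594 kg/h of pigment reaches S8, so S8 = 48.594/0.323 = 150.45 kg/h and vapour = 36.454 kg/h.
The evaporator receives (1−α)·186.9 of feed at 0.740 water and removes 0.366 of that water:
0.366×0.740×(1−α)×186.9 = 36.454
(1−α) = 36.454/50.62 = 0.7202;  α = 0.2798.

0.280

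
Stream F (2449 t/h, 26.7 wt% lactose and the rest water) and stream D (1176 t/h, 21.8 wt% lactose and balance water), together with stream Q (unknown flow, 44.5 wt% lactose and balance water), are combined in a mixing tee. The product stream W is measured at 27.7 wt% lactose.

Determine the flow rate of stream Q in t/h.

Let Q be the unknown flow. Total out = 3625 + Q.
lactose balance: 910.25 + 0.445·Q = 0.277·(3625 + Q)
(0.445 − 0.277)·Q = 0.277×3625 − 910.25 = 93.874
Q = 93.874 / 0.168 = 558.77 t/h

558.8 t/h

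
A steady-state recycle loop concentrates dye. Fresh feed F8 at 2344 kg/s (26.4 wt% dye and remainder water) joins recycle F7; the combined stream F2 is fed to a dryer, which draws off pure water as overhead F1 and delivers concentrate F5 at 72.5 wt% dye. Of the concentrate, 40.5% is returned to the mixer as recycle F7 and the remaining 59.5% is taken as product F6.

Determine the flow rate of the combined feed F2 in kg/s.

2925 kg/s

Overall dye balance (none leaves overhead): dye in fresh feed = dye in product, i.e. 2344×0.264 = (1−0.405)·F5·0.725.
F5 = 618.82/(0.725×0.595) = 1434.5 kg/s.
Recycle F7 = 0.405×1434.5 = 580.98 kg/s.
Combined feed F2 = 2344 + 580.98 = 2925 kg/s.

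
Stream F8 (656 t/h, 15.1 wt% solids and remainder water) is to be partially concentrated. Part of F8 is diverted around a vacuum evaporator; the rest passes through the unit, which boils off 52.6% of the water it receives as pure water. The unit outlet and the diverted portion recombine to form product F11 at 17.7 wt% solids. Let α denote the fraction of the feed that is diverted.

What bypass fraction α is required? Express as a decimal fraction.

0.671

All 656×0.151 = 99.056 t/h of solids reaches F11, so F11 = 99.056/0.177 = 559.64 t/h and vapour = 96.362 t/h.
The evaporator receives (1−α)·656 of feed at 0.849 water and removes 0.526 of that water:
0.526×0.849×(1−α)×656 = 96.362
(1−α) = 96.362/292.95 = 0.3289;  α = 0.6711.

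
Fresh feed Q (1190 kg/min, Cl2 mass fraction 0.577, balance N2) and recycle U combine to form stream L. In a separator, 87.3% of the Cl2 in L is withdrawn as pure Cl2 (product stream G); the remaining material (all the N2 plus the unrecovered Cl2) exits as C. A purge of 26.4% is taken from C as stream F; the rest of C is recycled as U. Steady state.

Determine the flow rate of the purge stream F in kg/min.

528.8 kg/min

N2 enters only via Q and leaves only via the purge: 1190×0.423 = 0.264×(N2 in C), and the separator passes all N2, so N2 in L = N2 in C = 1906.7 kg/min.
Cl2 in L: m_A = 1190×0.577 + (1−0.264)·(1−0.873)·m_A, so m_A = 686.63/0.9065 = 757.43 kg/min.
C = (1−0.873)×757.43 + 1906.7 = 2002.9 kg/min.
Purge F = 0.264×2002.9 = 528.77 kg/min.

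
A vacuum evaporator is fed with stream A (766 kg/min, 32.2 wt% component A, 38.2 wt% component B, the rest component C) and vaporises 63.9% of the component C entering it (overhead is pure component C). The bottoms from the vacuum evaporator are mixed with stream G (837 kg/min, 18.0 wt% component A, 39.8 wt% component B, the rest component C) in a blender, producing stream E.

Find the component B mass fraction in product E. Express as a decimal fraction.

0.4291

Vapour removed = 0.639×0.296×766 = 144.88 kg/min; concentrate = 621.12 kg/min.
component B reaching the mixer = 292.61 (from concentrate) + 837×0.398 = 625.74 kg/min.
Product flow = 621.12 + 837 = 1458.1 kg/min; component B fraction = 0.4291.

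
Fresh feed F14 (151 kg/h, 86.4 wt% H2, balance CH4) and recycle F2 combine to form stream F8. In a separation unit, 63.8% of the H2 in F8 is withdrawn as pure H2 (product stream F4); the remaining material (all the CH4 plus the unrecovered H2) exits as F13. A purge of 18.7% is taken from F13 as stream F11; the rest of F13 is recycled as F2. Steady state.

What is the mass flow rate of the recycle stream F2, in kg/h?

CH4 enters only via F14 and leaves only via the purge: 151×0.136 = 0.187×(CH4 in F13), and the separation unit passes all CH4, so CH4 in F8 = CH4 in F13 = 109.82 kg/h.
H2 in F8: m_A = 151×0.864 + (1−0.187)·(1−0.638)·m_A, so m_A = 130.46/0.7057 = 184.87 kg/h.
F13 = (1−0.638)×184.87 + 109.82 = 176.74 kg/h.
Recycle F2 = (1−0.187)×176.74 = 143.69 kg/h.

143.7 kg/h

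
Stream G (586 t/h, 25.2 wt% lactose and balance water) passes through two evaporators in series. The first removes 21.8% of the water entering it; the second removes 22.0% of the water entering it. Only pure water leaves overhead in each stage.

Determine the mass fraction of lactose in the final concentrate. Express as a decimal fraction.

water in feed = 586×0.748 = 438.33 t/h.
After stage 1: water left = (1−0.218)×438.33 = 342.77; stream total = 490.44 t/h.
After stage 2: water left = (1−0.220)×342.77 = 267.36; final concentrate = 415.03 t/h.
lactose fraction = 147.67/415.03 = 0.356.

0.356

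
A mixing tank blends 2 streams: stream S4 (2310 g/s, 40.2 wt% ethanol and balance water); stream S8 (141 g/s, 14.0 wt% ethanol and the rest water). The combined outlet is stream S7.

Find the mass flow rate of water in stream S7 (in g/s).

1503 g/s

water out = water in = 2310×0.598 + 141×0.860 = 1502.6 g/s.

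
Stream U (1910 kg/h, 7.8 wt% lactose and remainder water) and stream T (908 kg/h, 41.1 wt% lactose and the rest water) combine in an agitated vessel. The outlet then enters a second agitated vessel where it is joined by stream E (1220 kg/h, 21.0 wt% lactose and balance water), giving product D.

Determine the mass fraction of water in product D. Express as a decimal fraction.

Overall, product flow = 4038 kg/h.
water in = 1910×0.922 + 908×0.589 + 1220×0.790 = 3259.6 kg/h.
water fraction in D = 0.807.

0.807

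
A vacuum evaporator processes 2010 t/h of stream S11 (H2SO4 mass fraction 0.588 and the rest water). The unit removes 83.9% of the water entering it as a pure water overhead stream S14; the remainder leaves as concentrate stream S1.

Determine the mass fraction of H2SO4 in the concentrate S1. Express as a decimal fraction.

H2SO4 is not removed: 2010×0.588 = 1181.9 t/h of H2SO4 enters S1.
water entering = 2010×0.412 = 828.12 t/h; overhead removed = 0.839×828.12 = 694.79 t/h.
Concentrate = 2010 − 694.79 = 1315.2 t/h.
Mass fraction = 1181.9/1315.2 = 0.899.

0.899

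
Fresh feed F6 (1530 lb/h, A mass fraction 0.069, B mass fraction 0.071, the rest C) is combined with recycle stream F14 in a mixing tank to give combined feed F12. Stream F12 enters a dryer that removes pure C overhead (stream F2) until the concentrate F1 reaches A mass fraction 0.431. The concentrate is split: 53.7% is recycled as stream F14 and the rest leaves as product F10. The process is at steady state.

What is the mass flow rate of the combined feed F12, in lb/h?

Overall A balance (none leaves overhead): A in fresh feed = A in product, i.e. 1530×0.069 = (1−0.537)·F1·0.431.
F1 = 105.57/(0.431×0.463) = 529.03 lb/h.
Recycle F14 = 0.537×529.03 = 284.09 lb/h.
Combined feed F12 = 1530 + 284.09 = 1814.1 lb/h.

1814 lb/h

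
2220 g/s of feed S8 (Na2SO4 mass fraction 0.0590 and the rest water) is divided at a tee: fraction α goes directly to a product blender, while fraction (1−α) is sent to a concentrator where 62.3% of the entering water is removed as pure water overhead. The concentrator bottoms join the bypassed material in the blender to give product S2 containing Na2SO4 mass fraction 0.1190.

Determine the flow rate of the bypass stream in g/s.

All 2220×0.059 = 130.98 g/s of Na2SO4 reaches S2, so S2 = 130.98/0.119 = 1100.7 g/s and vapour = 1119.3 g/s.
The evaporator receives (1−α)·2220 of feed at 0.941 water and removes 0.623 of that water:
0.623×0.941×(1−α)×2220 = 1119.3
(1−α) = 1119.3/1301.5 = 0.8601;  α = 0.1399.
Bypass flow = 0.1399×2220 = 310.68 g/s.

310.7 g/s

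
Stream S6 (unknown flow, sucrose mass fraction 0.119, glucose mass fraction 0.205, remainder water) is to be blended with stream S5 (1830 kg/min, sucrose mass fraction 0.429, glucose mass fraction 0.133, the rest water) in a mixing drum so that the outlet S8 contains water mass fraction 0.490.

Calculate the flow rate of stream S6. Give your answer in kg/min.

511.6 kg/min

Let S6 be the unknown flow. Total out = 1830 + S6.
water balance: 801.54 + 0.676·S6 = 0.490·(1830 + S6)
(0.676 − 0.490)·S6 = 0.490×1830 − 801.54 = 95.16
S6 = 95.16 / 0.186 = 511.61 kg/min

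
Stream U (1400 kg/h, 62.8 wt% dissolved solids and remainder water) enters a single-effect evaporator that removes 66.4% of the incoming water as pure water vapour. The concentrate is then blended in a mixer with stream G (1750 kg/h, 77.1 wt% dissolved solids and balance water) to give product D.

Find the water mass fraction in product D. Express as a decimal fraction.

Vapour removed = 0.664×0.372×1400 = 345.81 kg/h; concentrate = 1054.2 kg/h.
water reaching the mixer = 174.99 (from concentrate) + 1750×0.229 = 575.74 kg/h.
Product flow = 1054.2 + 1750 = 2804.2 kg/h; water fraction = 0.2053.

0.2053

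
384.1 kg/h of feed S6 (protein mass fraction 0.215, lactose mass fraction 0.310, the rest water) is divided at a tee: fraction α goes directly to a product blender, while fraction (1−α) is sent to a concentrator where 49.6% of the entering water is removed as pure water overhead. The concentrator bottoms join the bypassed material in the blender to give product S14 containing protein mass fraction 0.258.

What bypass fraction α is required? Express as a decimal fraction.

0.293

All 384.1×0.215 = 82.582 kg/h of protein reaches S14, so S14 = 82.582/0.258 = 320.08 kg/h and vapour = 64.017 kg/h.
The evaporator receives (1−α)·384.1 of feed at 0.475 water and removes 0.496 of that water:
0.496×0.475×(1−α)×384.1 = 64.017
(1−α) = 64.017/90.494 = 0.7074;  α = 0.2926.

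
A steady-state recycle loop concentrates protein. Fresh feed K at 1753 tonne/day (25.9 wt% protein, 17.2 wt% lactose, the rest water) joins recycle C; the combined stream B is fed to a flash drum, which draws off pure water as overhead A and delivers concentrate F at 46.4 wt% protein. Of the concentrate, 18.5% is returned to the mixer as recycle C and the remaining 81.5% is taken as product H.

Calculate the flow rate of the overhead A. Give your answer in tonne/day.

774.5 tonne/day

Overall protein balance (none leaves overhead): protein in fresh feed = protein in product, i.e. 1753×0.259 = (1−0.185)·F·0.464.
F = 454.03/(0.464×0.815) = 1200.6 tonne/day.
Recycle C = 0.185×1200.6 = 222.11 tonne/day.
Combined feed B = 1753 + 222.11 = 1975.1 tonne/day.
Overhead A = B − F = 1975.1 − 1200.6 = 774.49 tonne/day.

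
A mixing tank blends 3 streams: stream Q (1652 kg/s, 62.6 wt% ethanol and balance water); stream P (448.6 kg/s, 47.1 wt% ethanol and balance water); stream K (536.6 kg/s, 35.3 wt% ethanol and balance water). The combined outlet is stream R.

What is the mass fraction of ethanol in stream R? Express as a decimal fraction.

Total flow out = 1652 + 448.6 + 536.6 = 2637.2 kg/s.
ethanol in = 1652×0.626 + 448.6×0.471 + 536.6×0.353 = 1434.9 kg/s.
ethanol mass fraction in R = 1434.9/2637.2 = 0.5441.

0.5441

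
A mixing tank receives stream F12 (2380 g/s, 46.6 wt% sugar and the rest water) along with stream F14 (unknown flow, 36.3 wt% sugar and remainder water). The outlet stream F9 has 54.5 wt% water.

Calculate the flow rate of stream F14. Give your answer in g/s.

Let F14 be the unknown flow. Total out = 2380 + F14.
water balance: 1270.9 + 0.637·F14 = 0.545·(2380 + F14)
(0.637 − 0.545)·F14 = 0.545×2380 − 1270.9 = 26.18
F14 = 26.18 / 0.092 = 284.57 g/s

284.6 g/s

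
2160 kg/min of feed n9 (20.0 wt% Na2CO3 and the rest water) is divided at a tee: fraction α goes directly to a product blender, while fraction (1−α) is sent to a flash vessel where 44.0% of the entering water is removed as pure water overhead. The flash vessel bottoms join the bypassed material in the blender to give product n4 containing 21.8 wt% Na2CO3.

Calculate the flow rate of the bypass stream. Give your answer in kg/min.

1653 kg/min

All 2160×0.200 = 432 kg/min of Na2CO3 reaches n4, so n4 = 432/0.218 = 1981.7 kg/min and vapour = 178.35 kg/min.
The evaporator receives (1−α)·2160 of feed at 0.800 water and removes 0.440 of that water:
0.440×0.800×(1−α)×2160 = 178.35
(1−α) = 178.35/760.32 = 0.2346;  α = 0.7654.
Bypass flow = 0.7654×2160 = 1653.3 kg/min.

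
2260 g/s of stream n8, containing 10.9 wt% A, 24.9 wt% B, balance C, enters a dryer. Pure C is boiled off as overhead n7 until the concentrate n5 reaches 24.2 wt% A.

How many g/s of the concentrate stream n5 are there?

A is conserved: 2260×0.109 = 246.34 g/s all reports to the concentrate.
Concentrate = 246.34/(target fraction) = 1017.9 g/s.

1018 g/s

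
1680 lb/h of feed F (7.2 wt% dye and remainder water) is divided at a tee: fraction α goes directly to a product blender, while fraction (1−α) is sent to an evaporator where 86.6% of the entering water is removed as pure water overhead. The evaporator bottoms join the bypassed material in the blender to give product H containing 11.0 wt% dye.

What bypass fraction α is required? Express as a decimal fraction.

All 1680×0.072 = 120.96 lb/h of dye reaches H, so H = 120.96/0.110 = 1099.6 lb/h and vapour = 580.36 lb/h.
The evaporator receives (1−α)·1680 of feed at 0.928 water and removes 0.866 of that water:
0.866×0.928×(1−α)×1680 = 580.36
(1−α) = 580.36/1350.1 = 0.4299;  α = 0.5701.

0.570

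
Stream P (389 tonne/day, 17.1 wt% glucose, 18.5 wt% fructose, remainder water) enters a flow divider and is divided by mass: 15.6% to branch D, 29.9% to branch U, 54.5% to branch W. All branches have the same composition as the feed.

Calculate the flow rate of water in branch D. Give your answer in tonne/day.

39.08 tonne/day

Branch D total = 0.156×389 = 60.684 tonne/day.
water in D = 0.644×60.684 = 39.08 tonne/day.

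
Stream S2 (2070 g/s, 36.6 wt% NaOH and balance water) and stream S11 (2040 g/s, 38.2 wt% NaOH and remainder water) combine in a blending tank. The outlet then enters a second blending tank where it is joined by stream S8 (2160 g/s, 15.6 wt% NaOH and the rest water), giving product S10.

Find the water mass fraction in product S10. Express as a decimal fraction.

0.701

Overall, product flow = 6270 g/s.
water in = 2070×0.634 + 2040×0.618 + 2160×0.844 = 4396.1 g/s.
water fraction in S10 = 0.701.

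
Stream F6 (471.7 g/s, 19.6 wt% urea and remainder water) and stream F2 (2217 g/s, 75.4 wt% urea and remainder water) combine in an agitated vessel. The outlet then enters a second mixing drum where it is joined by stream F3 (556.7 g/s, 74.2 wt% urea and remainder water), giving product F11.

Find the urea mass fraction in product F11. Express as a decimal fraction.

0.671

Overall, product flow = 3245.4 g/s.
urea in = 471.7×0.196 + 2217×0.754 + 556.7×0.742 = 2177.1 g/s.
urea fraction in F11 = 0.671.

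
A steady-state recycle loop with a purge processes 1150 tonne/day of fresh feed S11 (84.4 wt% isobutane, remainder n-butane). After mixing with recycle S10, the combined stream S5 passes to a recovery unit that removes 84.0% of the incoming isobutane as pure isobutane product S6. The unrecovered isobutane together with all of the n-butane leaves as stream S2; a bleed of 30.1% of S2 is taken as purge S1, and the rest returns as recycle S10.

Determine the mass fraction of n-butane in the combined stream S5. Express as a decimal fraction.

n-butane enters only via S11 and leaves only via the purge: 1150×0.156 = 0.301×(n-butane in S2), and the recovery unit passes all n-butane, so n-butane in S5 = n-butane in S2 = 596.01 tonne/day.
isobutane in S5: m_A = 1150×0.844 + (1−0.301)·(1−0.840)·m_A, so m_A = 970.6/0.8882 = 1092.8 tonne/day.
S5 = 1092.8 + 596.01 = 1688.8 tonne/day.
n-butane fraction in S5 = 596.01/1688.8 = 0.3529.

0.3529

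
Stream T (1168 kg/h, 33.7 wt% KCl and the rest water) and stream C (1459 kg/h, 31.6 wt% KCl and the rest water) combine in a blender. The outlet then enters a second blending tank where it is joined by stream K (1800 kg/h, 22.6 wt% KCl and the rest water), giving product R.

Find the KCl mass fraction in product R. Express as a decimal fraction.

Overall, product flow = 4427 kg/h.
KCl in = 1168×0.337 + 1459×0.316 + 1800×0.226 = 1261.5 kg/h.
KCl fraction in R = 0.285.

0.285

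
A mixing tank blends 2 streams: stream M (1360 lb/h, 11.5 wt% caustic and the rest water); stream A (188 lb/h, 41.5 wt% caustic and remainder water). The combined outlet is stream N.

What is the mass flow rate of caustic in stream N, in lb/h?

caustic out = caustic in = 1360×0.115 + 188×0.415 = 234.42 lb/h.

234.4 lb/h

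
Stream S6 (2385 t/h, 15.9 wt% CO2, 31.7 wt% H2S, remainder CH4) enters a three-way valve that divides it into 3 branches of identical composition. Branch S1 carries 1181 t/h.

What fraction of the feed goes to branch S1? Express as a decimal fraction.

Fraction to S1 = 1181/2385 = 0.4952.

0.495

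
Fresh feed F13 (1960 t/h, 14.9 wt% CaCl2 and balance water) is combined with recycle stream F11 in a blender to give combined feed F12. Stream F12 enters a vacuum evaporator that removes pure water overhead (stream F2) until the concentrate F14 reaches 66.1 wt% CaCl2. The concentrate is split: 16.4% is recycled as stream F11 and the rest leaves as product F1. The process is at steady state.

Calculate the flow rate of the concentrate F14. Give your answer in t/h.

528.5 t/h

Overall CaCl2 balance (none leaves overhead): CaCl2 in fresh feed = CaCl2 in product, i.e. 1960×0.149 = (1−0.164)·F14·0.661.
F14 = 292.04/(0.661×0.836) = 528.49 t/h.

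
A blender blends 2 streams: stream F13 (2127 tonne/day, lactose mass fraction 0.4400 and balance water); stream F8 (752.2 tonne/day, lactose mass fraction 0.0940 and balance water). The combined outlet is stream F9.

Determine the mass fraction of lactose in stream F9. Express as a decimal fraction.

0.3496

Total flow out = 2127 + 752.2 = 2879.2 tonne/day.
lactose in = 2127×0.440 + 752.2×0.094 = 1006.6 tonne/day.
lactose mass fraction in F9 = 1006.6/2879.2 = 0.3496.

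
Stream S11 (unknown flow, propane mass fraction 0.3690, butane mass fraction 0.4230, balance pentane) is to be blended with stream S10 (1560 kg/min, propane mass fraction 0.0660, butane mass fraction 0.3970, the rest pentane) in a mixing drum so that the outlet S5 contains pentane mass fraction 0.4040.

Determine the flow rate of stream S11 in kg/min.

Let S11 be the unknown flow. Total out = 1560 + S11.
pentane balance: 837.72 + 0.208·S11 = 0.404·(1560 + S11)
(0.208 − 0.404)·S11 = 0.404×1560 − 837.72 = -207.48
S11 = -207.48 / -0.196 = 1058.6 kg/min

1059 kg/min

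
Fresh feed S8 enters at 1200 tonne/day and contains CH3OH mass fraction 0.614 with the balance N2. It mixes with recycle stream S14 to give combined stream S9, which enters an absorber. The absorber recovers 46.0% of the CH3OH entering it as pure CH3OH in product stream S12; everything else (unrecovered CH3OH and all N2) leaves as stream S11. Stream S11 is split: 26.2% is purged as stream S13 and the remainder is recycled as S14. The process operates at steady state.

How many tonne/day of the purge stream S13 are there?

636.5 tonne/day

N2 enters only via S8 and leaves only via the purge: 1200×0.386 = 0.262×(N2 in S11), and the absorber passes all N2, so N2 in S9 = N2 in S11 = 1767.9 tonne/day.
CH3OH in S9: m_A = 1200×0.614 + (1−0.262)·(1−0.460)·m_A, so m_A = 736.8/0.6015 = 1225 tonne/day.
S11 = (1−0.460)×1225 + 1767.9 = 2429.4 tonne/day.
Purge S13 = 0.262×2429.4 = 636.51 tonne/day.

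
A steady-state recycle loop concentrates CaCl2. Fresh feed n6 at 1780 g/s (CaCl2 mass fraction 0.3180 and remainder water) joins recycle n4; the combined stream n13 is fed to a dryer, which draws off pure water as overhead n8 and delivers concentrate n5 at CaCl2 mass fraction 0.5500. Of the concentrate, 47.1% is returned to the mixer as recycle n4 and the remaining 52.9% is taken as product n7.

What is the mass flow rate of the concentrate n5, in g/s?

1945 g/s

Overall CaCl2 balance (none leaves overhead): CaCl2 in fresh feed = CaCl2 in product, i.e. 1780×0.318 = (1−0.471)·n5·0.550.
n5 = 566.04/(0.550×0.529) = 1945.5 g/s.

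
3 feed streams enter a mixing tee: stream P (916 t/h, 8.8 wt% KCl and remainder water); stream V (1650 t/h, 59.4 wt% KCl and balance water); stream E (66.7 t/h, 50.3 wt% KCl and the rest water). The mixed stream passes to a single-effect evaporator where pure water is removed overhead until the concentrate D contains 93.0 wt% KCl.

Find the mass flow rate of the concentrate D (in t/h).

1177 t/h

KCl entering = 916×0.088 + 1650×0.594 + 66.7×0.503 = 1094.3 t/h.
All KCl reports to D, so D = 1094.3/0.930 = 1176.6 t/h.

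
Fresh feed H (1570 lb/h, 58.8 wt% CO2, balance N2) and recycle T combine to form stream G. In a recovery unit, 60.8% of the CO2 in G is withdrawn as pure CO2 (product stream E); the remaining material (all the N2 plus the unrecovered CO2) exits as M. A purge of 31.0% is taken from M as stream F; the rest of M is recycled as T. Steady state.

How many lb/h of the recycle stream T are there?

N2 enters only via H and leaves only via the purge: 1570×0.412 = 0.310×(N2 in M), and the recovery unit passes all N2, so N2 in G = N2 in M = 2086.6 lb/h.
CO2 in G: m_A = 1570×0.588 + (1−0.310)·(1−0.608)·m_A, so m_A = 923.16/0.7295 = 1265.4 lb/h.
M = (1−0.608)×1265.4 + 2086.6 = 2582.6 lb/h.
Recycle T = (1−0.310)×2582.6 = 1782 lb/h.

1782 lb/h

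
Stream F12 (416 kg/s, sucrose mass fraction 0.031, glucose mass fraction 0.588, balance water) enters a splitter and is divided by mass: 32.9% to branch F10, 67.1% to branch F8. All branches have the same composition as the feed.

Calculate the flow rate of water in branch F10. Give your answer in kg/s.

52.15 kg/s

Branch F10 total = 0.329×416 = 136.86 kg/s.
water in F10 = 0.381×136.86 = 52.145 kg/s.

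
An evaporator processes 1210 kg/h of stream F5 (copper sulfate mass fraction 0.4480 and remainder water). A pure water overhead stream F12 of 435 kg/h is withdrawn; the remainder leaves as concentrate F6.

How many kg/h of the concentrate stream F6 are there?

Concentrate = 1210 − 435 = 775 kg/h.

775 kg/h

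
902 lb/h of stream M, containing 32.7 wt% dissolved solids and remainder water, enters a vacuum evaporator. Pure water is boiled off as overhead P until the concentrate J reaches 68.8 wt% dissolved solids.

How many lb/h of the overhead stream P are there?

473.3 lb/h

dissolved solids is conserved: 902×0.327 = 294.95 lb/h all reports to the concentrate.
Concentrate = 294.95/(target fraction) = 428.71 lb/h.
Overhead = 902 − 428.71 = 473.29 lb/h.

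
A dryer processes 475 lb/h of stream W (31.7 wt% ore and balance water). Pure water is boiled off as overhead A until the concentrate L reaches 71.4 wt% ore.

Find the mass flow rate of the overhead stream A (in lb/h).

ore is conserved: 475×0.317 = 150.57 lb/h all reports to the concentrate.
Concentrate = 150.57/(target fraction) = 210.89 lb/h.
Overhead = 475 − 210.89 = 264.11 lb/h.

264.1 lb/h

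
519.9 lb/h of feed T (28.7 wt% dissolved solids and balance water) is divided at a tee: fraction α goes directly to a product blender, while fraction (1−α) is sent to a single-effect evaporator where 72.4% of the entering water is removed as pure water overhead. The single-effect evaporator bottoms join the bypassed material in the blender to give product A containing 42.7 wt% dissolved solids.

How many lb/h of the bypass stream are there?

189.7 lb/h

All 519.9×0.287 = 149.21 lb/h of dissolved solids reaches A, so A = 149.21/0.427 = 349.44 lb/h and vapour = 170.46 lb/h.
The evaporator receives (1−α)·519.9 of feed at 0.713 water and removes 0.724 of that water:
0.724×0.713×(1−α)×519.9 = 170.46
(1−α) = 170.46/268.38 = 0.6351;  α = 0.3649.
Bypass flow = 0.3649×519.9 = 189.69 lb/h.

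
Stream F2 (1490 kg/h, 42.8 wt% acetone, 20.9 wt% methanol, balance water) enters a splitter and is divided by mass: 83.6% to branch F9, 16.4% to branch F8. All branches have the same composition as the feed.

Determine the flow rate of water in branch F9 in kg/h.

452.2 kg/h

Branch F9 total = 0.836×1490 = 1245.6 kg/h.
water in F9 = 0.363×1245.6 = 452.17 kg/h.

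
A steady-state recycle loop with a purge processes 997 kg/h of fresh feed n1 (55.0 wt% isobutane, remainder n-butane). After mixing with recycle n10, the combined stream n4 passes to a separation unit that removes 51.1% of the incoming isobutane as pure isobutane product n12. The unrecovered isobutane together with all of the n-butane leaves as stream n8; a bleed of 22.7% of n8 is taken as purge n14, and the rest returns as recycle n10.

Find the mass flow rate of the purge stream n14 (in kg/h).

546.5 kg/h

n-butane enters only via n1 and leaves only via the purge: 997×0.450 = 0.227×(n-butane in n8), and the separation unit passes all n-butane, so n-butane in n4 = n-butane in n8 = 1976.4 kg/h.
isobutane in n4: m_A = 997×0.550 + (1−0.227)·(1−0.511)·m_A, so m_A = 548.35/0.6220 = 881.59 kg/h.
n8 = (1−0.511)×881.59 + 1976.4 = 2407.5 kg/h.
Purge n14 = 0.227×2407.5 = 546.51 kg/h.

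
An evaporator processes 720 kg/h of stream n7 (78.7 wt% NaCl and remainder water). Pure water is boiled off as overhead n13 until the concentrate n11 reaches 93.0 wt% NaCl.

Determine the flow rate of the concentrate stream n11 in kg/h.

609.3 kg/h

NaCl is conserved: 720×0.787 = 566.64 kg/h all reports to the concentrate.
Concentrate = 566.64/(target fraction) = 609.29 kg/h.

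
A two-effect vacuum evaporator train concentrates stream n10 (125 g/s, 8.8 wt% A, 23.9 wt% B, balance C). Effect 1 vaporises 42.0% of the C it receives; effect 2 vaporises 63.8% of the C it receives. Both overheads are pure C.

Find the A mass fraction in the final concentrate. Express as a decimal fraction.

0.188

C in feed = 125×0.673 = 84.125 g/s.
After stage 1: C left = (1−0.420)×84.125 = 48.793; stream total = 89.668 g/s.
After stage 2: C left = (1−0.638)×48.793 = 17.663; final concentrate = 58.538 g/s.
A fraction = 11/58.538 = 0.188.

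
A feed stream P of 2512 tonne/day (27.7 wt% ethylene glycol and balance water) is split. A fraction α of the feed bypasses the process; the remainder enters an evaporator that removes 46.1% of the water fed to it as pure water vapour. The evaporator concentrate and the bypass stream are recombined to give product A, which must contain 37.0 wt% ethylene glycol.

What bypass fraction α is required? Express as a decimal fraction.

0.246

All 2512×0.277 = 695.82 tonne/day of ethylene glycol reaches A, so A = 695.82/0.370 = 1880.6 tonne/day and vapour = 631.39 tonne/day.
The evaporator receives (1−α)·2512 of feed at 0.723 water and removes 0.461 of that water:
0.461×0.723×(1−α)×2512 = 631.39
(1−α) = 631.39/837.26 = 0.7541;  α = 0.2459.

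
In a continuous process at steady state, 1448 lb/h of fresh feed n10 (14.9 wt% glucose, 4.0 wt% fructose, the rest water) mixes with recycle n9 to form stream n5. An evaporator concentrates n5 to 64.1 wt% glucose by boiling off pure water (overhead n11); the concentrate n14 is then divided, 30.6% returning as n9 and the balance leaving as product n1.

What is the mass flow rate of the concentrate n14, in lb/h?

485 lb/h

Overall glucose balance (none leaves overhead): glucose in fresh feed = glucose in product, i.e. 1448×0.149 = (1−0.306)·n14·0.641.
n14 = 215.75/(0.641×0.694) = 485 lb/h.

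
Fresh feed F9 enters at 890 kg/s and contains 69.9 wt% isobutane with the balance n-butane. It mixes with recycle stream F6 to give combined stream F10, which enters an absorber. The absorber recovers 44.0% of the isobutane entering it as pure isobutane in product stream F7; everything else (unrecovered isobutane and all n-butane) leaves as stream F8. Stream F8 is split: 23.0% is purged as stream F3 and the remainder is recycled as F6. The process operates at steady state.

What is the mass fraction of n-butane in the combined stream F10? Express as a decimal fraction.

0.516

n-butane enters only via F9 and leaves only via the purge: 890×0.301 = 0.230×(n-butane in F8), and the absorber passes all n-butane, so n-butane in F10 = n-butane in F8 = 1164.7 kg/s.
isobutane in F10: m_A = 890×0.699 + (1−0.230)·(1−0.440)·m_A, so m_A = 622.11/0.5688 = 1093.7 kg/s.
F10 = 1093.7 + 1164.7 = 2258.5 kg/s.
n-butane fraction in F10 = 1164.7/2258.5 = 0.516.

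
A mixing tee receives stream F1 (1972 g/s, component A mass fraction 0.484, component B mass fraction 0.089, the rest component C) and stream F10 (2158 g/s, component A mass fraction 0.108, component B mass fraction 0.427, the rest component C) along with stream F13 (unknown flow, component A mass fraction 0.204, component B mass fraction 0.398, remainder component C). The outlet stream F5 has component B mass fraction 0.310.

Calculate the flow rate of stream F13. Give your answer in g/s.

2083 g/s

Let F13 be the unknown flow. Total out = 4130 + F13.
component B balance: 1097 + 0.398·F13 = 0.310·(4130 + F13)
(0.398 − 0.310)·F13 = 0.310×4130 − 1097 = 183.33
F13 = 183.33 / 0.088 = 2083.2 g/s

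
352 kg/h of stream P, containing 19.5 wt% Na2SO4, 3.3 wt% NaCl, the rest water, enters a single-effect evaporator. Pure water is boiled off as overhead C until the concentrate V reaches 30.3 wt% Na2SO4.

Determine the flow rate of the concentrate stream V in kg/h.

Na2SO4 is conserved: 352×0.195 = 68.64 kg/h all reports to the concentrate.
Concentrate = 68.64/(target fraction) = 226.53 kg/h.

226.5 kg/h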